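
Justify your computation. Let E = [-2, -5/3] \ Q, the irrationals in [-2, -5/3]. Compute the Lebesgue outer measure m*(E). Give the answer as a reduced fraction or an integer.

The interval I = [-2, -5/3] has m(I) = -5/3 - (-2) = 1/3 (endpoints are measure-zero, so open/closed/half-open agree). Write I = (I cap Q) u (I \ Q). The rationals in I are countable, so m*(I cap Q) = 0 (cover each rational by intervals whose total length is arbitrarily small). By countable subadditivity m*(I) <= m*(I cap Q) + m*(I \ Q), hence m*(I \ Q) >= m(I) = 1/3. The reverse inequality m*(I \ Q) <= m*(I) = 1/3 is trivial since (I \ Q) is a subset of I. Therefore m*(I \ Q) = 1/3.

1/3


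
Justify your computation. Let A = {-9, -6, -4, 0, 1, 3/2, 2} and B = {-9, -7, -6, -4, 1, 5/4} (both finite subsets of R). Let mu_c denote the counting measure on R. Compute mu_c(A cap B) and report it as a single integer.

Counting measure on a finite set equals cardinality. mu_c(A cap B) = |A cap B| (elements appearing in both).
Enumerating the elements of A that also lie in B gives 4 element(s).
So mu_c(A cap B) = 4.

4


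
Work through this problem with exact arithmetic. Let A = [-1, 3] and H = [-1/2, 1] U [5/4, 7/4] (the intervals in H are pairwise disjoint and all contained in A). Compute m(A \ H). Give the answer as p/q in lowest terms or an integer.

The ambient interval has length m(A) = 3 - (-1) = 4.
Since the holes are disjoint and sit inside A, by finite additivity
  m(H) = sum_i (b_i - a_i), and m(A \ H) = m(A) - m(H).
Computing the hole measures:
  m(H_1) = 1 - (-1/2) = 3/2.
  m(H_2) = 7/4 - 5/4 = 1/2.
Summed: m(H) = 3/2 + 1/2 = 2.
So m(A \ H) = 4 - 2 = 2.

2


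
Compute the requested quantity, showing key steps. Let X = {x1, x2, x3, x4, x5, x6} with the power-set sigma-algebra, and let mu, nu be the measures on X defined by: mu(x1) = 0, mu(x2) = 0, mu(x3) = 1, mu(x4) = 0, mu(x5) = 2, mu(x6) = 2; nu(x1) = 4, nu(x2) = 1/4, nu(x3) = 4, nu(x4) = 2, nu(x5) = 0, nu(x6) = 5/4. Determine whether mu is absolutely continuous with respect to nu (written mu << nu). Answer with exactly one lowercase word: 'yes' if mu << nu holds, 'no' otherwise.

mu << nu means: every nu-null measurable set is also mu-null; equivalently, for every atom x, if nu({x}) = 0 then mu({x}) = 0.
Checking each atom:
  x1: nu = 4 > 0 -> no constraint.
  x2: nu = 1/4 > 0 -> no constraint.
  x3: nu = 4 > 0 -> no constraint.
  x4: nu = 2 > 0 -> no constraint.
  x5: nu = 0, mu = 2 > 0 -> violates mu << nu.
  x6: nu = 5/4 > 0 -> no constraint.
The atom(s) x5 violate the condition (nu = 0 but mu > 0). Therefore mu is NOT absolutely continuous w.r.t. nu.

no


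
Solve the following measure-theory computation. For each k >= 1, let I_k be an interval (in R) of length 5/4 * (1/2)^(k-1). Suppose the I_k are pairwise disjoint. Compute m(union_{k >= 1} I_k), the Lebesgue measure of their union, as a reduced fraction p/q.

By countable additivity of the Lebesgue measure on pairwise disjoint measurable sets,
  m(union_{k >= 1} I_k) = sum_{k >= 1} m(I_k) = sum_{k >= 1} a * r^(k-1),
  with a = 5/4 and r = 1/2.
Since 0 < r = 1/2 < 1, the geometric series converges:
  sum_{k >= 1} a * r^(k-1) = a / (1 - r).
  = 5/4 / (1 - 1/2)
  = 5/4 / (1/2)
  = 5/2.

5/2


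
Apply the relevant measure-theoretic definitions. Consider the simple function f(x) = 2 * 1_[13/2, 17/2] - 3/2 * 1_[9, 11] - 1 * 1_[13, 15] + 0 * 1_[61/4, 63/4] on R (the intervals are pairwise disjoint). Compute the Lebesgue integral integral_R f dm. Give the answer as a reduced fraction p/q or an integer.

For a simple function f = sum_i c_i * 1_{A_i} with disjoint A_i,
  integral f dm = sum_i c_i * m(A_i).
Lengths of the A_i:
  m(A_1) = 17/2 - 13/2 = 2.
  m(A_2) = 11 - 9 = 2.
  m(A_3) = 15 - 13 = 2.
  m(A_4) = 63/4 - 61/4 = 1/2.
Contributions c_i * m(A_i):
  (2) * (2) = 4.
  (-3/2) * (2) = -3.
  (-1) * (2) = -2.
  (0) * (1/2) = 0.
Total: 4 - 3 - 2 + 0 = -1.

-1


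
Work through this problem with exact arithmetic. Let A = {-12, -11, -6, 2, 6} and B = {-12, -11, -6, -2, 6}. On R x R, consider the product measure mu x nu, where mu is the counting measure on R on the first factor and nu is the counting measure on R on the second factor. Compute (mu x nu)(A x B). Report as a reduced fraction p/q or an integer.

For a measurable rectangle A x B, the product measure satisfies
  (mu x nu)(A x B) = mu(A) * nu(B).
  mu(A) = 5.
  nu(B) = 5.
  (mu x nu)(A x B) = 5 * 5 = 25.

25


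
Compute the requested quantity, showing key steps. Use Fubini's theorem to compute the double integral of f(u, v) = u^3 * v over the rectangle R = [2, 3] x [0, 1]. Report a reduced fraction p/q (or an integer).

f(u, v) is a tensor product of a function of u and a function of v, and both factors are bounded continuous (hence Lebesgue integrable) on the rectangle, so Fubini's theorem applies:
  integral_R f d(m x m) = (integral_a1^b1 u^3 du) * (integral_a2^b2 v dv).
Inner integral in u: integral_{2}^{3} u^3 du = (3^4 - 2^4)/4
  = 65/4.
Inner integral in v: integral_{0}^{1} v dv = (1^2 - 0^2)/2
  = 1/2.
Product: (65/4) * (1/2) = 65/8.

65/8


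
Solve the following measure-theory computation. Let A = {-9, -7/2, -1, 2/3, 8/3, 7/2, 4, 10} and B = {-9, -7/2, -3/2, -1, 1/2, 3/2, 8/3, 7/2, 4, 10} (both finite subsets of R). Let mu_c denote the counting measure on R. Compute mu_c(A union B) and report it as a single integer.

Counting measure on a finite set equals cardinality. By inclusion-exclusion, |A union B| = |A| + |B| - |A cap B|.
|A| = 8, |B| = 10, |A cap B| = 7.
So mu_c(A union B) = 8 + 10 - 7 = 11.

11


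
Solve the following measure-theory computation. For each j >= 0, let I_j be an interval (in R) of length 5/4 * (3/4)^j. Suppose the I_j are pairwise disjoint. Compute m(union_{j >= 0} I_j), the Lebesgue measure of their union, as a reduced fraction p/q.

By countable additivity of the Lebesgue measure on pairwise disjoint measurable sets,
  m(union_{j >= 0} I_j) = sum_{j >= 0} m(I_j) = sum_{j >= 0} a * r^j,
  with a = 5/4 and r = 3/4.
Since 0 < r = 3/4 < 1, the geometric series converges:
  sum_{j >= 0} a * r^j = a / (1 - r).
  = 5/4 / (1 - 3/4)
  = 5/4 / (1/4)
  = 5.

5


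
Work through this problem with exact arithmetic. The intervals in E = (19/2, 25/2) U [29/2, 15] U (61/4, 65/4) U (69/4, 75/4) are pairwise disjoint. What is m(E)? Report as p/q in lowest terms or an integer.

For pairwise disjoint intervals, m(union_i I_i) = sum_i m(I_i),
and m is invariant under swapping open/closed endpoints (single points have measure 0).
So m(E) = sum_i (b_i - a_i).
  I_1 has length 25/2 - 19/2 = 3.
  I_2 has length 15 - 29/2 = 1/2.
  I_3 has length 65/4 - 61/4 = 1.
  I_4 has length 75/4 - 69/4 = 3/2.
Summing:
  m(E) = 3 + 1/2 + 1 + 3/2 = 6.

6


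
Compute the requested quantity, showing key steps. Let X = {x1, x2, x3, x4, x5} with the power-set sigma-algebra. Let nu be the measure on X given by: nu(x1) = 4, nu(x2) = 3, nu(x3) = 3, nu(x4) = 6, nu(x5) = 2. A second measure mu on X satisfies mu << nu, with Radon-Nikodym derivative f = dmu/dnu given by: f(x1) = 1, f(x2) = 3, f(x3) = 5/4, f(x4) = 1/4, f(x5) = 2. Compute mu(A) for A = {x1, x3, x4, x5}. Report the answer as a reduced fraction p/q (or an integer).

By the defining property of the Radon-Nikodym derivative, for every measurable set A,
  mu(A) = integral_A f dnu.
Since nu is a discrete measure concentrated on the atoms of X, the integral over A reduces to the sum
  mu(A) = sum_{x in A} f(x) * nu({x}).
Computing each term:
  x1: f(x1) * nu(x1) = 1 * 4 = 4.
  x3: f(x3) * nu(x3) = 5/4 * 3 = 15/4.
  x4: f(x4) * nu(x4) = 1/4 * 6 = 3/2.
  x5: f(x5) * nu(x5) = 2 * 2 = 4.
Summing: mu(A) = 4 + 15/4 + 3/2 + 4 = 53/4.

53/4


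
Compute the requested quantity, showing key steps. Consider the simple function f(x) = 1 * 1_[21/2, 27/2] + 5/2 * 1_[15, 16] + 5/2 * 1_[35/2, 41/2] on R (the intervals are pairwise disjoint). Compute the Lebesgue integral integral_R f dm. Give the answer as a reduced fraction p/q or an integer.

For a simple function f = sum_i c_i * 1_{A_i} with disjoint A_i,
  integral f dm = sum_i c_i * m(A_i).
Lengths of the A_i:
  m(A_1) = 27/2 - 21/2 = 3.
  m(A_2) = 16 - 15 = 1.
  m(A_3) = 41/2 - 35/2 = 3.
Contributions c_i * m(A_i):
  (1) * (3) = 3.
  (5/2) * (1) = 5/2.
  (5/2) * (3) = 15/2.
Total: 3 + 5/2 + 15/2 = 13.

13


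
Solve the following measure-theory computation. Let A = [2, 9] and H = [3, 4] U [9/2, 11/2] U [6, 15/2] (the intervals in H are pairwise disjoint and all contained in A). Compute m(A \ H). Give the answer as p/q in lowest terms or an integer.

The ambient interval has length m(A) = 9 - 2 = 7.
Since the holes are disjoint and sit inside A, by finite additivity
  m(H) = sum_i (b_i - a_i), and m(A \ H) = m(A) - m(H).
Computing the hole measures:
  m(H_1) = 4 - 3 = 1.
  m(H_2) = 11/2 - 9/2 = 1.
  m(H_3) = 15/2 - 6 = 3/2.
Summed: m(H) = 1 + 1 + 3/2 = 7/2.
So m(A \ H) = 7 - 7/2 = 7/2.

7/2


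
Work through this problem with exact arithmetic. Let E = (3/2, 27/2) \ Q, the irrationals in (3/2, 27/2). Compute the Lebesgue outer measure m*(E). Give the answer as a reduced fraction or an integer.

The interval I = (3/2, 27/2) has m(I) = 27/2 - 3/2 = 12 (endpoints are measure-zero, so open/closed/half-open agree). Write I = (I cap Q) u (I \ Q). The rationals in I are countable, so m*(I cap Q) = 0 (cover each rational by intervals whose total length is arbitrarily small). By countable subadditivity m*(I) <= m*(I cap Q) + m*(I \ Q), hence m*(I \ Q) >= m(I) = 12. The reverse inequality m*(I \ Q) <= m*(I) = 12 is trivial since (I \ Q) is a subset of I. Therefore m*(I \ Q) = 12.

12


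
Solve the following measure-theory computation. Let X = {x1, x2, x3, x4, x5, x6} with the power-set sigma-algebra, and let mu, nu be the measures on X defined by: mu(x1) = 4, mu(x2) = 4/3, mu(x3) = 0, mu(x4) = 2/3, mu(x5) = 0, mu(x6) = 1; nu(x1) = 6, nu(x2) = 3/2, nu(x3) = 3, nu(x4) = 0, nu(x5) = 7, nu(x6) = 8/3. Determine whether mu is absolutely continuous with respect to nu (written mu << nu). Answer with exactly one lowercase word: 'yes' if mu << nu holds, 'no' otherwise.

mu << nu means: every nu-null measurable set is also mu-null; equivalently, for every atom x, if nu({x}) = 0 then mu({x}) = 0.
Checking each atom:
  x1: nu = 6 > 0 -> no constraint.
  x2: nu = 3/2 > 0 -> no constraint.
  x3: nu = 3 > 0 -> no constraint.
  x4: nu = 0, mu = 2/3 > 0 -> violates mu << nu.
  x5: nu = 7 > 0 -> no constraint.
  x6: nu = 8/3 > 0 -> no constraint.
The atom(s) x4 violate the condition (nu = 0 but mu > 0). Therefore mu is NOT absolutely continuous w.r.t. nu.

no


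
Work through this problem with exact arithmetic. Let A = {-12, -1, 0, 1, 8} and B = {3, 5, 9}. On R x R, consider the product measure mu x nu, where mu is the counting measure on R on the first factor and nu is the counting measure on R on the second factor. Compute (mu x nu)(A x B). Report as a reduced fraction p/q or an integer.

For a measurable rectangle A x B, the product measure satisfies
  (mu x nu)(A x B) = mu(A) * nu(B).
  mu(A) = 5.
  nu(B) = 3.
  (mu x nu)(A x B) = 5 * 3 = 15.

15


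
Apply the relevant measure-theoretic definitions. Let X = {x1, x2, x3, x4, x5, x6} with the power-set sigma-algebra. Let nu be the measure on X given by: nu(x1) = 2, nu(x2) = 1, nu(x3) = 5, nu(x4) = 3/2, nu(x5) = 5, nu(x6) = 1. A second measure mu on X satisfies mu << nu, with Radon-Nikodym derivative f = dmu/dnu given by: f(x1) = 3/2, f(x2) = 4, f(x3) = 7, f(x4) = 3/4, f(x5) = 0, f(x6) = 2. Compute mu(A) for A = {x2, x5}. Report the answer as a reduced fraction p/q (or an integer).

By the defining property of the Radon-Nikodym derivative, for every measurable set A,
  mu(A) = integral_A f dnu.
Since nu is a discrete measure concentrated on the atoms of X, the integral over A reduces to the sum
  mu(A) = sum_{x in A} f(x) * nu({x}).
Computing each term:
  x2: f(x2) * nu(x2) = 4 * 1 = 4.
  x5: f(x5) * nu(x5) = 0 * 5 = 0.
Summing: mu(A) = 4 + 0 = 4.

4


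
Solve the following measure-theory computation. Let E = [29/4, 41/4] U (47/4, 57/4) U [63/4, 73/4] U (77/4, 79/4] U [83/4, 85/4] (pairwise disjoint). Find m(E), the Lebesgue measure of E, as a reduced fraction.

For pairwise disjoint intervals, m(union_i I_i) = sum_i m(I_i),
and m is invariant under swapping open/closed endpoints (single points have measure 0).
So m(E) = sum_i (b_i - a_i).
  I_1 has length 41/4 - 29/4 = 3.
  I_2 has length 57/4 - 47/4 = 5/2.
  I_3 has length 73/4 - 63/4 = 5/2.
  I_4 has length 79/4 - 77/4 = 1/2.
  I_5 has length 85/4 - 83/4 = 1/2.
Summing:
  m(E) = 3 + 5/2 + 5/2 + 1/2 + 1/2 = 9.

9


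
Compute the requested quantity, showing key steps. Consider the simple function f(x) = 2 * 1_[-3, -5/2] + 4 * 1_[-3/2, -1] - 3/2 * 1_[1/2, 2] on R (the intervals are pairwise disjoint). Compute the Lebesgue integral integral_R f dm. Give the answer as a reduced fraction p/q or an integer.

For a simple function f = sum_i c_i * 1_{A_i} with disjoint A_i,
  integral f dm = sum_i c_i * m(A_i).
Lengths of the A_i:
  m(A_1) = -5/2 - (-3) = 1/2.
  m(A_2) = -1 - (-3/2) = 1/2.
  m(A_3) = 2 - 1/2 = 3/2.
Contributions c_i * m(A_i):
  (2) * (1/2) = 1.
  (4) * (1/2) = 2.
  (-3/2) * (3/2) = -9/4.
Total: 1 + 2 - 9/4 = 3/4.

3/4


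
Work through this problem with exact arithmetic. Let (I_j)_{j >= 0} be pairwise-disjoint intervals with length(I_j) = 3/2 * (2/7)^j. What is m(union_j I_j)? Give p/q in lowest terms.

By countable additivity of the Lebesgue measure on pairwise disjoint measurable sets,
  m(union_{j >= 0} I_j) = sum_{j >= 0} m(I_j) = sum_{j >= 0} a * r^j,
  with a = 3/2 and r = 2/7.
Since 0 < r = 2/7 < 1, the geometric series converges:
  sum_{j >= 0} a * r^j = a / (1 - r).
  = 3/2 / (1 - 2/7)
  = 3/2 / (5/7)
  = 21/10.

21/10


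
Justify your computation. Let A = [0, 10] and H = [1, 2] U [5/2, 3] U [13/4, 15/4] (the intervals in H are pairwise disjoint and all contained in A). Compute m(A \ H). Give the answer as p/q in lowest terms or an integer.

The ambient interval has length m(A) = 10 - 0 = 10.
Since the holes are disjoint and sit inside A, by finite additivity
  m(H) = sum_i (b_i - a_i), and m(A \ H) = m(A) - m(H).
Computing the hole measures:
  m(H_1) = 2 - 1 = 1.
  m(H_2) = 3 - 5/2 = 1/2.
  m(H_3) = 15/4 - 13/4 = 1/2.
Summed: m(H) = 1 + 1/2 + 1/2 = 2.
So m(A \ H) = 10 - 2 = 8.

8


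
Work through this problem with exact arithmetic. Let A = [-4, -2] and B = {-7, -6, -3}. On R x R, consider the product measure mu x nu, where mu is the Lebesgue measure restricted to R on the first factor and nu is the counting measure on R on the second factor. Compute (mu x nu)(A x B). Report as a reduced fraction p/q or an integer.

For a measurable rectangle A x B, the product measure satisfies
  (mu x nu)(A x B) = mu(A) * nu(B).
  mu(A) = 2.
  nu(B) = 3.
  (mu x nu)(A x B) = 2 * 3 = 6.

6


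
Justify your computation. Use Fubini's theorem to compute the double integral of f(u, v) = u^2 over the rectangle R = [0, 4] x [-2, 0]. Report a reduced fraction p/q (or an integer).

f(u, v) is a tensor product of a function of u and a function of v, and both factors are bounded continuous (hence Lebesgue integrable) on the rectangle, so Fubini's theorem applies:
  integral_R f d(m x m) = (integral_a1^b1 u^2 du) * (integral_a2^b2 1 dv).
Inner integral in u: integral_{0}^{4} u^2 du = (4^3 - 0^3)/3
  = 64/3.
Inner integral in v: integral_{-2}^{0} 1 dv = (0^1 - (-2)^1)/1
  = 2.
Product: (64/3) * (2) = 128/3.

128/3


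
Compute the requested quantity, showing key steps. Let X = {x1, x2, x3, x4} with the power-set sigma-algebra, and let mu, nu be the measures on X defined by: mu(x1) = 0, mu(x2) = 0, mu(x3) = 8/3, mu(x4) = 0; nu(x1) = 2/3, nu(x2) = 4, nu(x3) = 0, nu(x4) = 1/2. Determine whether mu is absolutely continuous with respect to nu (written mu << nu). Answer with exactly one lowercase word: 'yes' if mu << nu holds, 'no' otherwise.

mu << nu means: every nu-null measurable set is also mu-null; equivalently, for every atom x, if nu({x}) = 0 then mu({x}) = 0.
Checking each atom:
  x1: nu = 2/3 > 0 -> no constraint.
  x2: nu = 4 > 0 -> no constraint.
  x3: nu = 0, mu = 8/3 > 0 -> violates mu << nu.
  x4: nu = 1/2 > 0 -> no constraint.
The atom(s) x3 violate the condition (nu = 0 but mu > 0). Therefore mu is NOT absolutely continuous w.r.t. nu.

no


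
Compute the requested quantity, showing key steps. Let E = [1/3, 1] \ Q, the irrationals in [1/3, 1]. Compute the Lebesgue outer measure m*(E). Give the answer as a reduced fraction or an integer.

The interval I = [1/3, 1] has m(I) = 1 - 1/3 = 2/3 (endpoints are measure-zero, so open/closed/half-open agree). Write I = (I cap Q) u (I \ Q). The rationals in I are countable, so m*(I cap Q) = 0 (cover each rational by intervals whose total length is arbitrarily small). By countable subadditivity m*(I) <= m*(I cap Q) + m*(I \ Q), hence m*(I \ Q) >= m(I) = 2/3. The reverse inequality m*(I \ Q) <= m*(I) = 2/3 is trivial since (I \ Q) is a subset of I. Therefore m*(I \ Q) = 2/3.

2/3


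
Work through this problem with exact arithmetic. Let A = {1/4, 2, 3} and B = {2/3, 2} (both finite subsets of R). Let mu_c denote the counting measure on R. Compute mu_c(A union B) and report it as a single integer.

Counting measure on a finite set equals cardinality. By inclusion-exclusion, |A union B| = |A| + |B| - |A cap B|.
|A| = 3, |B| = 2, |A cap B| = 1.
So mu_c(A union B) = 3 + 2 - 1 = 4.

4


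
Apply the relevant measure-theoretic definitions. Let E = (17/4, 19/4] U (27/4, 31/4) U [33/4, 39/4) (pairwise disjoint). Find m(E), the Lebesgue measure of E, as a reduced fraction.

For pairwise disjoint intervals, m(union_i I_i) = sum_i m(I_i),
and m is invariant under swapping open/closed endpoints (single points have measure 0).
So m(E) = sum_i (b_i - a_i).
  I_1 has length 19/4 - 17/4 = 1/2.
  I_2 has length 31/4 - 27/4 = 1.
  I_3 has length 39/4 - 33/4 = 3/2.
Summing:
  m(E) = 1/2 + 1 + 3/2 = 3.

3


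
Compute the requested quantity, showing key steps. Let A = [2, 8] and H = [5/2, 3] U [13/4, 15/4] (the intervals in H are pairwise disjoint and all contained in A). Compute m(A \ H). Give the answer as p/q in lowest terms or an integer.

The ambient interval has length m(A) = 8 - 2 = 6.
Since the holes are disjoint and sit inside A, by finite additivity
  m(H) = sum_i (b_i - a_i), and m(A \ H) = m(A) - m(H).
Computing the hole measures:
  m(H_1) = 3 - 5/2 = 1/2.
  m(H_2) = 15/4 - 13/4 = 1/2.
Summed: m(H) = 1/2 + 1/2 = 1.
So m(A \ H) = 6 - 1 = 5.

5


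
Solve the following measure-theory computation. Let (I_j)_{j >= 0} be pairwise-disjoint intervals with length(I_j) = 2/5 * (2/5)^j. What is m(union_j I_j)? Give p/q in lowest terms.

By countable additivity of the Lebesgue measure on pairwise disjoint measurable sets,
  m(union_{j >= 0} I_j) = sum_{j >= 0} m(I_j) = sum_{j >= 0} a * r^j,
  with a = 2/5 and r = 2/5.
Since 0 < r = 2/5 < 1, the geometric series converges:
  sum_{j >= 0} a * r^j = a / (1 - r).
  = 2/5 / (1 - 2/5)
  = 2/5 / (3/5)
  = 2/3.

2/3


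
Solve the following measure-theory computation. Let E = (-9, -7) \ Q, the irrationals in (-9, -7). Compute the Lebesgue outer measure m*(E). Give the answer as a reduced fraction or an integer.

The interval I = (-9, -7) has m(I) = -7 - (-9) = 2 (endpoints are measure-zero, so open/closed/half-open agree). Write I = (I cap Q) u (I \ Q). The rationals in I are countable, so m*(I cap Q) = 0 (cover each rational by intervals whose total length is arbitrarily small). By countable subadditivity m*(I) <= m*(I cap Q) + m*(I \ Q), hence m*(I \ Q) >= m(I) = 2. The reverse inequality m*(I \ Q) <= m*(I) = 2 is trivial since (I \ Q) is a subset of I. Therefore m*(I \ Q) = 2.

2


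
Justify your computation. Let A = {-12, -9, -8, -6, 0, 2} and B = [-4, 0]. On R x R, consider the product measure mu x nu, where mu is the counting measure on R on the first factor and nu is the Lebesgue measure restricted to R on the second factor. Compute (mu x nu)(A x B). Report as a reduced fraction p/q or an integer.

For a measurable rectangle A x B, the product measure satisfies
  (mu x nu)(A x B) = mu(A) * nu(B).
  mu(A) = 6.
  nu(B) = 4.
  (mu x nu)(A x B) = 6 * 4 = 24.

24


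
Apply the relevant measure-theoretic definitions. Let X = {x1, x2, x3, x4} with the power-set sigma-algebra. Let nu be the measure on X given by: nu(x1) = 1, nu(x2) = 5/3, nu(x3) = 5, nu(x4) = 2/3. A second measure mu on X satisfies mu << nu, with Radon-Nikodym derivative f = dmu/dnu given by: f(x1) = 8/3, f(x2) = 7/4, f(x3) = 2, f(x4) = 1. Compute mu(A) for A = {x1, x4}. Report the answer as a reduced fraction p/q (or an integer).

By the defining property of the Radon-Nikodym derivative, for every measurable set A,
  mu(A) = integral_A f dnu.
Since nu is a discrete measure concentrated on the atoms of X, the integral over A reduces to the sum
  mu(A) = sum_{x in A} f(x) * nu({x}).
Computing each term:
  x1: f(x1) * nu(x1) = 8/3 * 1 = 8/3.
  x4: f(x4) * nu(x4) = 1 * 2/3 = 2/3.
Summing: mu(A) = 8/3 + 2/3 = 10/3.

10/3


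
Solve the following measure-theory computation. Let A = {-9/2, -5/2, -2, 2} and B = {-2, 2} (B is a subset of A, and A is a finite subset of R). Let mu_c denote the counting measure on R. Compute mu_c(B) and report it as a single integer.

Counting measure assigns mu_c(E) = |E| (number of elements) when E is finite.
B has 2 element(s), so mu_c(B) = 2.

2


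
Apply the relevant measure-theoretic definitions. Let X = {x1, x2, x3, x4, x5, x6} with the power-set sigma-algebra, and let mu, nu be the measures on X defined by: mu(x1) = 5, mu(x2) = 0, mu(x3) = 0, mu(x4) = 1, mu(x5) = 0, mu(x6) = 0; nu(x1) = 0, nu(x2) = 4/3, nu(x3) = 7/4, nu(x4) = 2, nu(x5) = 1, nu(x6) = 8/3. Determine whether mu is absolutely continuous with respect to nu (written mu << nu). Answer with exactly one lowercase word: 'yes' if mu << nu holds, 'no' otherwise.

mu << nu means: every nu-null measurable set is also mu-null; equivalently, for every atom x, if nu({x}) = 0 then mu({x}) = 0.
Checking each atom:
  x1: nu = 0, mu = 5 > 0 -> violates mu << nu.
  x2: nu = 4/3 > 0 -> no constraint.
  x3: nu = 7/4 > 0 -> no constraint.
  x4: nu = 2 > 0 -> no constraint.
  x5: nu = 1 > 0 -> no constraint.
  x6: nu = 8/3 > 0 -> no constraint.
The atom(s) x1 violate the condition (nu = 0 but mu > 0). Therefore mu is NOT absolutely continuous w.r.t. nu.

no


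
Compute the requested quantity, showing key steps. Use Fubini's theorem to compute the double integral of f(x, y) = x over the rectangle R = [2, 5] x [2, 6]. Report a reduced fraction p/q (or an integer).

f(x, y) is a tensor product of a function of x and a function of y, and both factors are bounded continuous (hence Lebesgue integrable) on the rectangle, so Fubini's theorem applies:
  integral_R f d(m x m) = (integral_a1^b1 x dx) * (integral_a2^b2 1 dy).
Inner integral in x: integral_{2}^{5} x dx = (5^2 - 2^2)/2
  = 21/2.
Inner integral in y: integral_{2}^{6} 1 dy = (6^1 - 2^1)/1
  = 4.
Product: (21/2) * (4) = 42.

42


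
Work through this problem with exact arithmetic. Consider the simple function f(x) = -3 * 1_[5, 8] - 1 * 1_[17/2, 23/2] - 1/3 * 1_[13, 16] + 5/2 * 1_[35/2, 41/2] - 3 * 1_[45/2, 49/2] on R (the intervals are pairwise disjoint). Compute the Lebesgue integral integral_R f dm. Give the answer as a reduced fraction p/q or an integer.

For a simple function f = sum_i c_i * 1_{A_i} with disjoint A_i,
  integral f dm = sum_i c_i * m(A_i).
Lengths of the A_i:
  m(A_1) = 8 - 5 = 3.
  m(A_2) = 23/2 - 17/2 = 3.
  m(A_3) = 16 - 13 = 3.
  m(A_4) = 41/2 - 35/2 = 3.
  m(A_5) = 49/2 - 45/2 = 2.
Contributions c_i * m(A_i):
  (-3) * (3) = -9.
  (-1) * (3) = -3.
  (-1/3) * (3) = -1.
  (5/2) * (3) = 15/2.
  (-3) * (2) = -6.
Total: -9 - 3 - 1 + 15/2 - 6 = -23/2.

-23/2


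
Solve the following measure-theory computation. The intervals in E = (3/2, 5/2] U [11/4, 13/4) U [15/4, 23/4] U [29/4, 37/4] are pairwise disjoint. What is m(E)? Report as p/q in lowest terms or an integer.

For pairwise disjoint intervals, m(union_i I_i) = sum_i m(I_i),
and m is invariant under swapping open/closed endpoints (single points have measure 0).
So m(E) = sum_i (b_i - a_i).
  I_1 has length 5/2 - 3/2 = 1.
  I_2 has length 13/4 - 11/4 = 1/2.
  I_3 has length 23/4 - 15/4 = 2.
  I_4 has length 37/4 - 29/4 = 2.
Summing:
  m(E) = 1 + 1/2 + 2 + 2 = 11/2.

11/2


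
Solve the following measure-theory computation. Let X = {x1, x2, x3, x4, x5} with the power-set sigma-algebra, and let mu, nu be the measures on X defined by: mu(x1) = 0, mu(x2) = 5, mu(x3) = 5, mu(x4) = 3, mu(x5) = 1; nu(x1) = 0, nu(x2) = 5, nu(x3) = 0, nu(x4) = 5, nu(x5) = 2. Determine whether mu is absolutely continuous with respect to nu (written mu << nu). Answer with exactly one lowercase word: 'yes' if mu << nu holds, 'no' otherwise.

mu << nu means: every nu-null measurable set is also mu-null; equivalently, for every atom x, if nu({x}) = 0 then mu({x}) = 0.
Checking each atom:
  x1: nu = 0, mu = 0 -> consistent with mu << nu.
  x2: nu = 5 > 0 -> no constraint.
  x3: nu = 0, mu = 5 > 0 -> violates mu << nu.
  x4: nu = 5 > 0 -> no constraint.
  x5: nu = 2 > 0 -> no constraint.
The atom(s) x3 violate the condition (nu = 0 but mu > 0). Therefore mu is NOT absolutely continuous w.r.t. nu.

no


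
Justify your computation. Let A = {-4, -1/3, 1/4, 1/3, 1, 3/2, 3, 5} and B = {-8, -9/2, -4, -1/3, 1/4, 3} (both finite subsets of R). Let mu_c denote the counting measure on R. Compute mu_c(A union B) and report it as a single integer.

Counting measure on a finite set equals cardinality. By inclusion-exclusion, |A union B| = |A| + |B| - |A cap B|.
|A| = 8, |B| = 6, |A cap B| = 4.
So mu_c(A union B) = 8 + 6 - 4 = 10.

10


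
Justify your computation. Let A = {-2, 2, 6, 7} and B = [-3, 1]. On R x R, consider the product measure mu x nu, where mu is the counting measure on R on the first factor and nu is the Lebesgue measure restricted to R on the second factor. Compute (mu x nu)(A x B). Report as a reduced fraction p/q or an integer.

For a measurable rectangle A x B, the product measure satisfies
  (mu x nu)(A x B) = mu(A) * nu(B).
  mu(A) = 4.
  nu(B) = 4.
  (mu x nu)(A x B) = 4 * 4 = 16.

16


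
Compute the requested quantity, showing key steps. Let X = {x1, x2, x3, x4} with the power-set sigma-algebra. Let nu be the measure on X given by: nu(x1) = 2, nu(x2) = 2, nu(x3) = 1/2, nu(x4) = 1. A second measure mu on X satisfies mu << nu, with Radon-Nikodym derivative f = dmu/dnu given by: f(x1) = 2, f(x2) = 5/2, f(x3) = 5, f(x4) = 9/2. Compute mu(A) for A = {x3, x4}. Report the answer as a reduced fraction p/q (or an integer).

By the defining property of the Radon-Nikodym derivative, for every measurable set A,
  mu(A) = integral_A f dnu.
Since nu is a discrete measure concentrated on the atoms of X, the integral over A reduces to the sum
  mu(A) = sum_{x in A} f(x) * nu({x}).
Computing each term:
  x3: f(x3) * nu(x3) = 5 * 1/2 = 5/2.
  x4: f(x4) * nu(x4) = 9/2 * 1 = 9/2.
Summing: mu(A) = 5/2 + 9/2 = 7.

7


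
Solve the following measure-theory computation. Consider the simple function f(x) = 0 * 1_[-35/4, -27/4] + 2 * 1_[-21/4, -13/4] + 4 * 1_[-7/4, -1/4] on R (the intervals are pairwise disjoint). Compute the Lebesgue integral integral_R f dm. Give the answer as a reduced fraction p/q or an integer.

For a simple function f = sum_i c_i * 1_{A_i} with disjoint A_i,
  integral f dm = sum_i c_i * m(A_i).
Lengths of the A_i:
  m(A_1) = -27/4 - (-35/4) = 2.
  m(A_2) = -13/4 - (-21/4) = 2.
  m(A_3) = -1/4 - (-7/4) = 3/2.
Contributions c_i * m(A_i):
  (0) * (2) = 0.
  (2) * (2) = 4.
  (4) * (3/2) = 6.
Total: 0 + 4 + 6 = 10.

10


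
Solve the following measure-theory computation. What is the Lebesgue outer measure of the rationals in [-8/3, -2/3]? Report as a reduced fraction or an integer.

Q cap [-8/3, -2/3] is countable; list its elements as q_1, q_2, ... . Fix eps > 0 and cover the k-th point by an interval of length eps * 2^(-k). The cover has total length eps * sum_{k>=1} 2^(-k) = eps, so by definition of outer measure m*(Q cap [-8/3, -2/3]) <= eps. Since eps was arbitrary and m* >= 0, the outer measure is 0.

0


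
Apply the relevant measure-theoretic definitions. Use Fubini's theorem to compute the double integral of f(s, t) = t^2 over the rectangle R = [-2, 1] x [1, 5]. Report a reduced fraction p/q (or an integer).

f(s, t) is a tensor product of a function of s and a function of t, and both factors are bounded continuous (hence Lebesgue integrable) on the rectangle, so Fubini's theorem applies:
  integral_R f d(m x m) = (integral_a1^b1 1 ds) * (integral_a2^b2 t^2 dt).
Inner integral in s: integral_{-2}^{1} 1 ds = (1^1 - (-2)^1)/1
  = 3.
Inner integral in t: integral_{1}^{5} t^2 dt = (5^3 - 1^3)/3
  = 124/3.
Product: (3) * (124/3) = 124.

124


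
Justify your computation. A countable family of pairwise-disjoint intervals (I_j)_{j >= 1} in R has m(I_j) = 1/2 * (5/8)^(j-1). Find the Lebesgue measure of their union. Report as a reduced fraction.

By countable additivity of the Lebesgue measure on pairwise disjoint measurable sets,
  m(union_{j >= 1} I_j) = sum_{j >= 1} m(I_j) = sum_{j >= 1} a * r^(j-1),
  with a = 1/2 and r = 5/8.
Since 0 < r = 5/8 < 1, the geometric series converges:
  sum_{j >= 1} a * r^(j-1) = a / (1 - r).
  = 1/2 / (1 - 5/8)
  = 1/2 / (3/8)
  = 4/3.

4/3


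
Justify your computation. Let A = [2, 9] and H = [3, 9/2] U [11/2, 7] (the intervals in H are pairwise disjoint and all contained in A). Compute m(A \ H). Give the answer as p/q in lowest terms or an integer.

The ambient interval has length m(A) = 9 - 2 = 7.
Since the holes are disjoint and sit inside A, by finite additivity
  m(H) = sum_i (b_i - a_i), and m(A \ H) = m(A) - m(H).
Computing the hole measures:
  m(H_1) = 9/2 - 3 = 3/2.
  m(H_2) = 7 - 11/2 = 3/2.
Summed: m(H) = 3/2 + 3/2 = 3.
So m(A \ H) = 7 - 3 = 4.

4


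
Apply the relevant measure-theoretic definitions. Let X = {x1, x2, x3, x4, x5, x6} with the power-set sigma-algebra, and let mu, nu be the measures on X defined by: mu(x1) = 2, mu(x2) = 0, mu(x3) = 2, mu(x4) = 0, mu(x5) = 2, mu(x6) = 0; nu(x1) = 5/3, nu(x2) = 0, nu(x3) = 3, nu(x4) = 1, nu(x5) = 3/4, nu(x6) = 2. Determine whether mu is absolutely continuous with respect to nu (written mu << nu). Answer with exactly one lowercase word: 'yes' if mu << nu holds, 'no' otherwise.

mu << nu means: every nu-null measurable set is also mu-null; equivalently, for every atom x, if nu({x}) = 0 then mu({x}) = 0.
Checking each atom:
  x1: nu = 5/3 > 0 -> no constraint.
  x2: nu = 0, mu = 0 -> consistent with mu << nu.
  x3: nu = 3 > 0 -> no constraint.
  x4: nu = 1 > 0 -> no constraint.
  x5: nu = 3/4 > 0 -> no constraint.
  x6: nu = 2 > 0 -> no constraint.
No atom violates the condition. Therefore mu << nu.

yes


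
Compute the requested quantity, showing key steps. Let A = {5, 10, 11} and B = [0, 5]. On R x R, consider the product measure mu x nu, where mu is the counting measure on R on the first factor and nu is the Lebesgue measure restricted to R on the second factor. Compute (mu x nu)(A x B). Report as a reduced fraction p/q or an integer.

For a measurable rectangle A x B, the product measure satisfies
  (mu x nu)(A x B) = mu(A) * nu(B).
  mu(A) = 3.
  nu(B) = 5.
  (mu x nu)(A x B) = 3 * 5 = 15.

15


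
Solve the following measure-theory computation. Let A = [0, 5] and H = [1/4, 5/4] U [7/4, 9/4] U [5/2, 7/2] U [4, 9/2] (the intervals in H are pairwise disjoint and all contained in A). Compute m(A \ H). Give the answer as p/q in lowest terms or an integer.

The ambient interval has length m(A) = 5 - 0 = 5.
Since the holes are disjoint and sit inside A, by finite additivity
  m(H) = sum_i (b_i - a_i), and m(A \ H) = m(A) - m(H).
Computing the hole measures:
  m(H_1) = 5/4 - 1/4 = 1.
  m(H_2) = 9/4 - 7/4 = 1/2.
  m(H_3) = 7/2 - 5/2 = 1.
  m(H_4) = 9/2 - 4 = 1/2.
Summed: m(H) = 1 + 1/2 + 1 + 1/2 = 3.
So m(A \ H) = 5 - 3 = 2.

2


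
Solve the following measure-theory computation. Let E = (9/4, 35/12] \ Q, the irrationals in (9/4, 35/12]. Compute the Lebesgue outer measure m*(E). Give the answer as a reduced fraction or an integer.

The interval I = (9/4, 35/12] has m(I) = 35/12 - 9/4 = 2/3 (endpoints are measure-zero, so open/closed/half-open agree). Write I = (I cap Q) u (I \ Q). The rationals in I are countable, so m*(I cap Q) = 0 (cover each rational by intervals whose total length is arbitrarily small). By countable subadditivity m*(I) <= m*(I cap Q) + m*(I \ Q), hence m*(I \ Q) >= m(I) = 2/3. The reverse inequality m*(I \ Q) <= m*(I) = 2/3 is trivial since (I \ Q) is a subset of I. Therefore m*(I \ Q) = 2/3.

2/3


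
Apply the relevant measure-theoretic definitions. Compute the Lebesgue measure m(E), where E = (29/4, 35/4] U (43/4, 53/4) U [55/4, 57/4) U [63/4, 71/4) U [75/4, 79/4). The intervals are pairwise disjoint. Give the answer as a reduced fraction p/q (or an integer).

For pairwise disjoint intervals, m(union_i I_i) = sum_i m(I_i),
and m is invariant under swapping open/closed endpoints (single points have measure 0).
So m(E) = sum_i (b_i - a_i).
  I_1 has length 35/4 - 29/4 = 3/2.
  I_2 has length 53/4 - 43/4 = 5/2.
  I_3 has length 57/4 - 55/4 = 1/2.
  I_4 has length 71/4 - 63/4 = 2.
  I_5 has length 79/4 - 75/4 = 1.
Summing:
  m(E) = 3/2 + 5/2 + 1/2 + 2 + 1 = 15/2.

15/2


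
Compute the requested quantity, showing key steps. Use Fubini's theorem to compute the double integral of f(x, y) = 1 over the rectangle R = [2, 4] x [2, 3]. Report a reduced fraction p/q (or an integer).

f(x, y) is a tensor product of a function of x and a function of y, and both factors are bounded continuous (hence Lebesgue integrable) on the rectangle, so Fubini's theorem applies:
  integral_R f d(m x m) = (integral_a1^b1 1 dx) * (integral_a2^b2 1 dy).
Inner integral in x: integral_{2}^{4} 1 dx = (4^1 - 2^1)/1
  = 2.
Inner integral in y: integral_{2}^{3} 1 dy = (3^1 - 2^1)/1
  = 1.
Product: (2) * (1) = 2.

2


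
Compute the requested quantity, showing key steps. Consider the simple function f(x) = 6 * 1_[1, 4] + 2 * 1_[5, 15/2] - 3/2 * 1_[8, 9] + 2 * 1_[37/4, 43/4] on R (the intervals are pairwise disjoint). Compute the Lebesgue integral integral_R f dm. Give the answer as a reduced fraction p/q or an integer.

For a simple function f = sum_i c_i * 1_{A_i} with disjoint A_i,
  integral f dm = sum_i c_i * m(A_i).
Lengths of the A_i:
  m(A_1) = 4 - 1 = 3.
  m(A_2) = 15/2 - 5 = 5/2.
  m(A_3) = 9 - 8 = 1.
  m(A_4) = 43/4 - 37/4 = 3/2.
Contributions c_i * m(A_i):
  (6) * (3) = 18.
  (2) * (5/2) = 5.
  (-3/2) * (1) = -3/2.
  (2) * (3/2) = 3.
Total: 18 + 5 - 3/2 + 3 = 49/2.

49/2


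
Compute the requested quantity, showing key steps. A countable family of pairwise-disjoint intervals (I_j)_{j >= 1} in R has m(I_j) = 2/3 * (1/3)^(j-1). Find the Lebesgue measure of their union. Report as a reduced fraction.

By countable additivity of the Lebesgue measure on pairwise disjoint measurable sets,
  m(union_{j >= 1} I_j) = sum_{j >= 1} m(I_j) = sum_{j >= 1} a * r^(j-1),
  with a = 2/3 and r = 1/3.
Since 0 < r = 1/3 < 1, the geometric series converges:
  sum_{j >= 1} a * r^(j-1) = a / (1 - r).
  = 2/3 / (1 - 1/3)
  = 2/3 / (2/3)
  = 1.

1


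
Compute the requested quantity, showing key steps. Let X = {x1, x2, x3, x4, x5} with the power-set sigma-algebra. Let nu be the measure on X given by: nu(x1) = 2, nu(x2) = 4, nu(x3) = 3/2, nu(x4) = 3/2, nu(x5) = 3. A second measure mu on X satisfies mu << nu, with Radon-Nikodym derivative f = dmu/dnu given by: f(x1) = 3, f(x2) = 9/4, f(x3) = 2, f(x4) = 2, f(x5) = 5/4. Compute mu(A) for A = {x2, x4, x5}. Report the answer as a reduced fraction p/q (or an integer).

By the defining property of the Radon-Nikodym derivative, for every measurable set A,
  mu(A) = integral_A f dnu.
Since nu is a discrete measure concentrated on the atoms of X, the integral over A reduces to the sum
  mu(A) = sum_{x in A} f(x) * nu({x}).
Computing each term:
  x2: f(x2) * nu(x2) = 9/4 * 4 = 9.
  x4: f(x4) * nu(x4) = 2 * 3/2 = 3.
  x5: f(x5) * nu(x5) = 5/4 * 3 = 15/4.
Summing: mu(A) = 9 + 3 + 15/4 = 63/4.

63/4


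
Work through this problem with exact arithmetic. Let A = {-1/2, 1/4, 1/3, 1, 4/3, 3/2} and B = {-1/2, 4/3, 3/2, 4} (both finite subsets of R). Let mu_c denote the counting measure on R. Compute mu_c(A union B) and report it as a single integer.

Counting measure on a finite set equals cardinality. By inclusion-exclusion, |A union B| = |A| + |B| - |A cap B|.
|A| = 6, |B| = 4, |A cap B| = 3.
So mu_c(A union B) = 6 + 4 - 3 = 7.

7


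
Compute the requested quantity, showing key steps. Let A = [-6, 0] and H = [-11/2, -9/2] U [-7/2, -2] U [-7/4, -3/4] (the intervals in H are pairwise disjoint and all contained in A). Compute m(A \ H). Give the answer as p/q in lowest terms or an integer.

The ambient interval has length m(A) = 0 - (-6) = 6.
Since the holes are disjoint and sit inside A, by finite additivity
  m(H) = sum_i (b_i - a_i), and m(A \ H) = m(A) - m(H).
Computing the hole measures:
  m(H_1) = -9/2 - (-11/2) = 1.
  m(H_2) = -2 - (-7/2) = 3/2.
  m(H_3) = -3/4 - (-7/4) = 1.
Summed: m(H) = 1 + 3/2 + 1 = 7/2.
So m(A \ H) = 6 - 7/2 = 5/2.

5/2


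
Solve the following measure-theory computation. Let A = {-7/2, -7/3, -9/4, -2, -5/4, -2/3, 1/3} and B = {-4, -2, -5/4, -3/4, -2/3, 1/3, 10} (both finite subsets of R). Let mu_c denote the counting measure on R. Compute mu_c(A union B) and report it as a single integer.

Counting measure on a finite set equals cardinality. By inclusion-exclusion, |A union B| = |A| + |B| - |A cap B|.
|A| = 7, |B| = 7, |A cap B| = 4.
So mu_c(A union B) = 7 + 7 - 4 = 10.

10


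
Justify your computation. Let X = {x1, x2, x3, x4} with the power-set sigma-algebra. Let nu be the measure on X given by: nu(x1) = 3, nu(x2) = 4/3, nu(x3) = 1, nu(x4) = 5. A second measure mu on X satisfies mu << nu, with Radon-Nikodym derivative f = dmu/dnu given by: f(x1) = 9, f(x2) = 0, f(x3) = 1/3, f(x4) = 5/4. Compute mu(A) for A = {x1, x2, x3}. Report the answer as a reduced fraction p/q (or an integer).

By the defining property of the Radon-Nikodym derivative, for every measurable set A,
  mu(A) = integral_A f dnu.
Since nu is a discrete measure concentrated on the atoms of X, the integral over A reduces to the sum
  mu(A) = sum_{x in A} f(x) * nu({x}).
Computing each term:
  x1: f(x1) * nu(x1) = 9 * 3 = 27.
  x2: f(x2) * nu(x2) = 0 * 4/3 = 0.
  x3: f(x3) * nu(x3) = 1/3 * 1 = 1/3.
Summing: mu(A) = 27 + 0 + 1/3 = 82/3.

82/3


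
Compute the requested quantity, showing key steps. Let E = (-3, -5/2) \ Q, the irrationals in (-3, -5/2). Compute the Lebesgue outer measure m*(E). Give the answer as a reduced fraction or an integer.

The interval I = (-3, -5/2) has m(I) = -5/2 - (-3) = 1/2 (endpoints are measure-zero, so open/closed/half-open agree). Write I = (I cap Q) u (I \ Q). The rationals in I are countable, so m*(I cap Q) = 0 (cover each rational by intervals whose total length is arbitrarily small). By countable subadditivity m*(I) <= m*(I cap Q) + m*(I \ Q), hence m*(I \ Q) >= m(I) = 1/2. The reverse inequality m*(I \ Q) <= m*(I) = 1/2 is trivial since (I \ Q) is a subset of I. Therefore m*(I \ Q) = 1/2.

1/2


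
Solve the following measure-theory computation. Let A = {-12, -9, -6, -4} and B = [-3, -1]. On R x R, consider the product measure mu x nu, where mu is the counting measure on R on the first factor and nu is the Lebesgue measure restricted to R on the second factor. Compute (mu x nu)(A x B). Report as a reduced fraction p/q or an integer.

For a measurable rectangle A x B, the product measure satisfies
  (mu x nu)(A x B) = mu(A) * nu(B).
  mu(A) = 4.
  nu(B) = 2.
  (mu x nu)(A x B) = 4 * 2 = 8.

8


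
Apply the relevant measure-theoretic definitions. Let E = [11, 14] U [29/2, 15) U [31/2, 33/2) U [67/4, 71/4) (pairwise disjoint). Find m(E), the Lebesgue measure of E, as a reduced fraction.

For pairwise disjoint intervals, m(union_i I_i) = sum_i m(I_i),
and m is invariant under swapping open/closed endpoints (single points have measure 0).
So m(E) = sum_i (b_i - a_i).
  I_1 has length 14 - 11 = 3.
  I_2 has length 15 - 29/2 = 1/2.
  I_3 has length 33/2 - 31/2 = 1.
  I_4 has length 71/4 - 67/4 = 1.
Summing:
  m(E) = 3 + 1/2 + 1 + 1 = 11/2.

11/2
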